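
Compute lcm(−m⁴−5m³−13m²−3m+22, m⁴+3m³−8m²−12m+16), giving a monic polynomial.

Euclidean algorithm in ℚ[m]:
  −m⁴−5m³−13m²−3m+22 = (−1)(m⁴+3m³−8m²−12m+16) + (−2m³−21m²−15m+38)
  m⁴+3m³−8m²−12m+16 = (−(1/2)m+15/4)(−2m³−21m²−15m+38) + ((253/4)m²+(253/4)m−253/2)
  −2m³−21m²−15m+38 = (−(8/253)m−76/253)((253/4)m²+(253/4)m−253/2) + (0)
Last nonzero remainder: (253/4)m²+(253/4)m−253/2. Dividing through by 253/4 gives the monic gcd m²+m−2.
Then lcm(f, g) = f·g / gcd(f, g); expanding and making the result monic gives the answer.

m⁶+7m⁵+15m⁴−11m³−120m²−68m+176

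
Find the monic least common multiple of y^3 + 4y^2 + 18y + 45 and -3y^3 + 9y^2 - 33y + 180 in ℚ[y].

y^4 + 2y^2 - 27y - 180

By polynomial division,
  y^3 + 4y^2 + 18y + 45 = (-1/3)(-3y^3 + 9y^2 - 33y + 180) + (7y^2 + 7y + 105)
  -3y^3 + 9y^2 - 33y + 180 = (-(3/7)y + 12/7)(7y^2 + 7y + 105) + (0)
Last nonzero remainder: 7y^2 + 7y + 105. Dividing through by 7 gives the monic gcd y^2 + y + 15.
Then lcm(f, g) = f·g / gcd(f, g); expanding and making the result monic gives the answer.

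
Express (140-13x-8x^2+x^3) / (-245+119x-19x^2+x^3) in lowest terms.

Apply the Euclidean algorithm:
  x^3-8x^2-13x+140 = (x^3-19x^2+119x-245) + (11x^2-132x+385)
  x^3-19x^2+119x-245 = ((1/11)x-7/11)(11x^2-132x+385) + (0)
Last nonzero remainder: 11x^2-132x+385. Dividing through by 11 gives the monic gcd x^2-12x+35.
Cancel x^2-12x+35 from numerator and denominator to get the reduced form.

(4+x)/(-7+x)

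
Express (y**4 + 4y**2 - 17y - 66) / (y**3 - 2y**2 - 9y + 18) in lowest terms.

Repeated division with remainder:
  y**4 + 4y**2 - 17y - 66 = (y + 2)(y**3 - 2y**2 - 9y + 18) + (17y**2 - 17y - 102)
  y**3 - 2y**2 - 9y + 18 = ((1/17)y - 1/17)(17y**2 - 17y - 102) + (-4y + 12)
  17y**2 - 17y - 102 = (-(17/4)y - 17/2)(-4y + 12) + (0)
Last nonzero remainder: -4y + 12. Dividing through by -4 gives the monic gcd y - 3.
Cancel y - 3 from numerator and denominator to get the reduced form.

(y**3 + 3y**2 + 13y + 22)/(y**2 + y - 6)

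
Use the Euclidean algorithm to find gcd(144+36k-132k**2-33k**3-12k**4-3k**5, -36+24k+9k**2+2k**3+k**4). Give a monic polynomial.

-12+12k-k**2+k**3

By polynomial division,
  -3k**5-12k**4-33k**3-132k**2+36k+144 = (-3k-6)(k**4+2k**3+9k**2+24k-36) + (6k**3-6k**2+72k-72)
  k**4+2k**3+9k**2+24k-36 = ((1/6)k+1/2)(6k**3-6k**2+72k-72) + (0)
Last nonzero remainder: 6k**3-6k**2+72k-72. Dividing through by 6 gives the monic gcd k**3-k**2+12k-12.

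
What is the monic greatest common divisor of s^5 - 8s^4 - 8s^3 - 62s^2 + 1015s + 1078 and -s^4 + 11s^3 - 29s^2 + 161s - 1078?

s^2 - 14s + 49

Apply the Euclidean algorithm:
  s^5 - 8s^4 - 8s^3 - 62s^2 + 1015s + 1078 = (-s - 3)(-s^4 + 11s^3 - 29s^2 + 161s - 1078) + (-4s^3 + 12s^2 + 420s - 2156)
  -s^4 + 11s^3 - 29s^2 + 161s - 1078 = ((1/4)s - 2)(-4s^3 + 12s^2 + 420s - 2156) + (-110s^2 + 1540s - 5390)
  -4s^3 + 12s^2 + 420s - 2156 = ((2/55)s + 2/5)(-110s^2 + 1540s - 5390) + (0)
Last nonzero remainder: -110s^2 + 1540s - 5390. Dividing through by -110 gives the monic gcd s^2 - 14s + 49.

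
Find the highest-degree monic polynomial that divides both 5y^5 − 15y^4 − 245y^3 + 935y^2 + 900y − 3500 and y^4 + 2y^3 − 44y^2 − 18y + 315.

y^2 + 2y − 35

Euclidean algorithm in ℚ[y]:
  5y^5 − 15y^4 − 245y^3 + 935y^2 + 900y − 3500 = (5y − 25)(y^4 + 2y^3 − 44y^2 − 18y + 315) + (25y^3 − 75y^2 − 1125y + 4375)
  y^4 + 2y^3 − 44y^2 − 18y + 315 = ((1/25)y + 1/5)(25y^3 − 75y^2 − 1125y + 4375) + (16y^2 + 32y − 560)
  25y^3 − 75y^2 − 1125y + 4375 = ((25/16)y − 125/16)(16y^2 + 32y − 560) + (0)
Last nonzero remainder: 16y^2 + 32y − 560. Dividing through by 16 gives the monic gcd y^2 + 2y − 35.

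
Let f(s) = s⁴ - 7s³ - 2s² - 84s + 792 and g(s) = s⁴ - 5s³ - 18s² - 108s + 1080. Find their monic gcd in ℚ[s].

s² - 12s + 36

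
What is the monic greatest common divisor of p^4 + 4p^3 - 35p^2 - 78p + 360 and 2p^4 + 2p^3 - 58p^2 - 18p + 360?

Apply the Euclidean algorithm:
  p^4 + 4p^3 - 35p^2 - 78p + 360 = (1/2)(2p^4 + 2p^3 - 58p^2 - 18p + 360) + (3p^3 - 6p^2 - 69p + 180)
  2p^4 + 2p^3 - 58p^2 - 18p + 360 = ((2/3)p + 2)(3p^3 - 6p^2 - 69p + 180) + (0)
Last nonzero remainder: 3p^3 - 6p^2 - 69p + 180. Dividing through by 3 gives the monic gcd p^3 - 2p^2 - 23p + 60.

p^3 - 2p^2 - 23p + 60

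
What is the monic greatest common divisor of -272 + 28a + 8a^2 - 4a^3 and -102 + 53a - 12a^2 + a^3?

17 - 6a + a^2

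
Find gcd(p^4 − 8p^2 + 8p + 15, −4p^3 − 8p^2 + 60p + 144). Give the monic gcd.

p + 3

Repeated division with remainder:
  p^4 − 8p^2 + 8p + 15 = (−(1/4)p + 1/2)(−4p^3 − 8p^2 + 60p + 144) + (11p^2 + 14p − 57)
  −4p^3 − 8p^2 + 60p + 144 = (−(4/11)p − 32/121)(11p^2 + 14p − 57) + ((5200/121)p + 15600/121)
  11p^2 + 14p − 57 = ((1331/5200)p − 2299/5200)((5200/121)p + 15600/121) + (0)
Last nonzero remainder: (5200/121)p + 15600/121. Dividing through by 5200/121 gives the monic gcd p + 3.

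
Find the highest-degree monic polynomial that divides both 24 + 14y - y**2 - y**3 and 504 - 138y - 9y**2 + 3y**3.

Repeated division with remainder:
  -y**3 - y**2 + 14y + 24 = (-1/3)(3y**3 - 9y**2 - 138y + 504) + (-4y**2 - 32y + 192)
  3y**3 - 9y**2 - 138y + 504 = (-(3/4)y + 33/4)(-4y**2 - 32y + 192) + (270y - 1080)
  -4y**2 - 32y + 192 = (-(2/135)y - 8/45)(270y - 1080) + (0)
Last nonzero remainder: 270y - 1080. Dividing through by 270 gives the monic gcd y - 4.

-4 + y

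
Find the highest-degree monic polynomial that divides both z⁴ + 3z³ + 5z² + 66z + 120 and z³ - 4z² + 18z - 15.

z² - 3z + 15

Euclidean algorithm in ℚ[z]:
  z⁴ + 3z³ + 5z² + 66z + 120 = (z + 7)(z³ - 4z² + 18z - 15) + (15z² - 45z + 225)
  z³ - 4z² + 18z - 15 = ((1/15)z - 1/15)(15z² - 45z + 225) + (0)
Last nonzero remainder: 15z² - 45z + 225. Dividing through by 15 gives the monic gcd z² - 3z + 15.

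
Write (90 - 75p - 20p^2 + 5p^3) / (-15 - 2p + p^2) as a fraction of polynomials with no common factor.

(30 - 35p + 5p^2)/(-5 + p)

Apply the Euclidean algorithm:
  5p^3 - 20p^2 - 75p + 90 = (5p - 10)(p^2 - 2p - 15) + (-20p - 60)
  p^2 - 2p - 15 = (-(1/20)p + 1/4)(-20p - 60) + (0)
Last nonzero remainder: -20p - 60. Dividing through by -20 gives the monic gcd p + 3.
Cancel p + 3 from numerator and denominator to get the reduced form.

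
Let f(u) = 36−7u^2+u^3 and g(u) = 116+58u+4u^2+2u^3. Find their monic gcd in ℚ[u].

2+u

By polynomial division,
  u^3−7u^2+36 = (1/2)(2u^3+4u^2+58u+116) + (−9u^2−29u−22)
  2u^3+4u^2+58u+116 = (−(2/9)u+22/81)(−9u^2−29u−22) + ((4940/81)u+9880/81)
  −9u^2−29u−22 = (−(729/4940)u−891/4940)((4940/81)u+9880/81) + (0)
Last nonzero remainder: (4940/81)u+9880/81. Dividing through by 4940/81 gives the monic gcd u+2.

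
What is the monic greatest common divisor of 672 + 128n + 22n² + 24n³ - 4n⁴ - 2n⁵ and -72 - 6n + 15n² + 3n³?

12 + 7n + n²

Euclidean algorithm in ℚ[n]:
  -2n⁵ - 4n⁴ + 24n³ + 22n² + 128n + 672 = (-(2/3)n² + 2n - 10/3)(3n³ + 15n² - 6n - 72) + (36n² + 252n + 432)
  3n³ + 15n² - 6n - 72 = ((1/12)n - 1/6)(36n² + 252n + 432) + (0)
Last nonzero remainder: 36n² + 252n + 432. Dividing through by 36 gives the monic gcd n² + 7n + 12.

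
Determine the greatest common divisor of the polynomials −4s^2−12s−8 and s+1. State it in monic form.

Apply the Euclidean algorithm:
  −4s^2−12s−8 = (−4s−8)(s+1) + (0)
The last nonzero remainder s+1 is already monic.

s+1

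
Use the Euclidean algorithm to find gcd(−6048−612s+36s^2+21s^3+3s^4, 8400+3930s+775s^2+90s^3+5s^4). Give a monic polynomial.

Apply the Euclidean algorithm:
  3s^4+21s^3+36s^2−612s−6048 = (3/5)(5s^4+90s^3+775s^2+3930s+8400) + (−33s^3−429s^2−2970s−11088)
  5s^4+90s^3+775s^2+3930s+8400 = (−(5/33)s−25/33)(−33s^3−429s^2−2970s−11088) + (0)
Last nonzero remainder: −33s^3−429s^2−2970s−11088. Dividing through by −33 gives the monic gcd s^3+13s^2+90s+336.

336+90s+13s^2+s^3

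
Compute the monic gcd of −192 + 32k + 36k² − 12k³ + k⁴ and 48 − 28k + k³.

−4 + k

By polynomial division,
  k⁴ − 12k³ + 36k² + 32k − 192 = (k − 12)(k³ − 28k + 48) + (64k² − 352k + 384)
  k³ − 28k + 48 = ((1/64)k + 11/128)(64k² − 352k + 384) + (−(15/4)k + 15)
  64k² − 352k + 384 = (−(256/15)k + 128/5)(−(15/4)k + 15) + (0)
Last nonzero remainder: −(15/4)k + 15. Dividing through by −15/4 gives the monic gcd k − 4.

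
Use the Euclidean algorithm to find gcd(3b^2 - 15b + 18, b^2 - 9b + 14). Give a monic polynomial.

Apply the Euclidean algorithm:
  3b^2 - 15b + 18 = (3)(b^2 - 9b + 14) + (12b - 24)
  b^2 - 9b + 14 = ((1/12)b - 7/12)(12b - 24) + (0)
Last nonzero remainder: 12b - 24. Dividing through by 12 gives the monic gcd b - 2.

b - 2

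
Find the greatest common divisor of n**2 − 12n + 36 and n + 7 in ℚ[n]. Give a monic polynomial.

Euclidean algorithm in ℚ[n]:
  n**2 − 12n + 36 = (n − 19)(n + 7) + (169)
  n + 7 = ((1/169)n + 7/169)(169) + (0)
The last nonzero remainder is the constant 169, so the polynomials are coprime and gcd = 1.

1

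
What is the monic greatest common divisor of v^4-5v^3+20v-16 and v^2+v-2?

v^2+v-2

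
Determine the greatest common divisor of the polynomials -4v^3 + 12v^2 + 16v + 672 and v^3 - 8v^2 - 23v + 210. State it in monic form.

v - 7

Apply the Euclidean algorithm:
  -4v^3 + 12v^2 + 16v + 672 = (-4)(v^3 - 8v^2 - 23v + 210) + (-20v^2 - 76v + 1512)
  v^3 - 8v^2 - 23v + 210 = (-(1/20)v + 59/100)(-20v^2 - 76v + 1512) + ((2436/25)v - 17052/25)
  -20v^2 - 76v + 1512 = (-(125/609)v - 450/203)((2436/25)v - 17052/25) + (0)
Last nonzero remainder: (2436/25)v - 17052/25. Dividing through by 2436/25 gives the monic gcd v - 7.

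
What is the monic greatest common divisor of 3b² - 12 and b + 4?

Apply the Euclidean algorithm:
  3b² - 12 = (3b - 12)(b + 4) + (36)
  b + 4 = ((1/36)b + 1/9)(36) + (0)
The last nonzero remainder is the constant 36, so the polynomials are coprime and gcd = 1.

1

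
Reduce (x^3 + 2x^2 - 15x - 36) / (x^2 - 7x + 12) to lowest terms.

(x^2 + 6x + 9)/(x - 3)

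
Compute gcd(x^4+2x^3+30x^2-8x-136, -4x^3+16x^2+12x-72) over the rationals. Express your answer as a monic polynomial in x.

x+2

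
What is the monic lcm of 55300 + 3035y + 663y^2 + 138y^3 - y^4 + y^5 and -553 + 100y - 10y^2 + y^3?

Apply the Euclidean algorithm:
  y^5 - y^4 + 138y^3 + 663y^2 + 3035y + 55300 = (y^2 + 9y + 128)(y^3 - 10y^2 + 100y - 553) + (1596y^2 - 4788y + 126084)
  y^3 - 10y^2 + 100y - 553 = ((1/1596)y - 1/228)(1596y^2 - 4788y + 126084) + (0)
Last nonzero remainder: 1596y^2 - 4788y + 126084. Dividing through by 1596 gives the monic gcd y^2 - 3y + 79.
Then lcm(f, g) = f·g / gcd(f, g); expanding and making the result monic gives the answer.

-387100 + 34055y - 1606y^2 - 303y^3 + 145y^4 - 8y^5 + y^6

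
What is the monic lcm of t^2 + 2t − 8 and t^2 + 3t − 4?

t^3 + t^2 − 10t + 8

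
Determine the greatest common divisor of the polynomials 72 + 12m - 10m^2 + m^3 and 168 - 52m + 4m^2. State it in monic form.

Repeated division with remainder:
  m^3 - 10m^2 + 12m + 72 = ((1/4)m + 3/4)(4m^2 - 52m + 168) + (9m - 54)
  4m^2 - 52m + 168 = ((4/9)m - 28/9)(9m - 54) + (0)
Last nonzero remainder: 9m - 54. Dividing through by 9 gives the monic gcd m - 6.

-6 + m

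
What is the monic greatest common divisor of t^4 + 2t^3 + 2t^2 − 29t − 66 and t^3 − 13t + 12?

Apply the Euclidean algorithm:
  t^4 + 2t^3 + 2t^2 − 29t − 66 = (t + 2)(t^3 − 13t + 12) + (15t^2 − 15t − 90)
  t^3 − 13t + 12 = ((1/15)t + 1/15)(15t^2 − 15t − 90) + (−6t + 18)
  15t^2 − 15t − 90 = (−(5/2)t − 5)(−6t + 18) + (0)
Last nonzero remainder: −6t + 18. Dividing through by −6 gives the monic gcd t − 3.

t − 3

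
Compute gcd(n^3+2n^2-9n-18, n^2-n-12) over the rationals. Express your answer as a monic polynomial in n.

n+3

Repeated division with remainder:
  n^3+2n^2-9n-18 = (n+3)(n^2-n-12) + (6n+18)
  n^2-n-12 = ((1/6)n-2/3)(6n+18) + (0)
Last nonzero remainder: 6n+18. Dividing through by 6 gives the monic gcd n+3.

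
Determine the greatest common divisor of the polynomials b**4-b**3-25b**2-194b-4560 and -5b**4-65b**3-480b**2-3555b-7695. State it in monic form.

b**2+b+57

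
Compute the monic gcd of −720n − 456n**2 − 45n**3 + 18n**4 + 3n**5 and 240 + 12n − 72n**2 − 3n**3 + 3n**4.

Repeated division with remainder:
  3n**5 + 18n**4 − 45n**3 − 456n**2 − 720n = (n + 7)(3n**4 − 3n**3 − 72n**2 + 12n + 240) + (48n**3 + 36n**2 − 1044n − 1680)
  3n**4 − 3n**3 − 72n**2 + 12n + 240 = ((1/16)n − 7/64)(48n**3 + 36n**2 − 1044n − 1680) + (−(45/16)n**2 + (45/16)n + 225/4)
  48n**3 + 36n**2 − 1044n − 1680 = (−(256/15)n − 448/15)(−(45/16)n**2 + (45/16)n + 225/4) + (0)
Last nonzero remainder: −(45/16)n**2 + (45/16)n + 225/4. Dividing through by −45/16 gives the monic gcd n**2 − n − 20.

−20 − n + n**2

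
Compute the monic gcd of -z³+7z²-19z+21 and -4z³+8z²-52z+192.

z-3

Euclidean algorithm in ℚ[z]:
  -z³+7z²-19z+21 = (1/4)(-4z³+8z²-52z+192) + (5z²-6z-27)
  -4z³+8z²-52z+192 = (-(4/5)z+16/25)(5z²-6z-27) + (-(1744/25)z+5232/25)
  5z²-6z-27 = (-(125/1744)z-225/1744)(-(1744/25)z+5232/25) + (0)
Last nonzero remainder: -(1744/25)z+5232/25. Dividing through by -1744/25 gives the monic gcd z-3.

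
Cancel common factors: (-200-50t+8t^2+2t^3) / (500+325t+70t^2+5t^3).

(-10+2t)/(25+5t)

Repeated division with remainder:
  2t^3+8t^2-50t-200 = (2/5)(5t^3+70t^2+325t+500) + (-20t^2-180t-400)
  5t^3+70t^2+325t+500 = (-(1/4)t-5/4)(-20t^2-180t-400) + (0)
Last nonzero remainder: -20t^2-180t-400. Dividing through by -20 gives the monic gcd t^2+9t+20.
Cancel t^2+9t+20 from numerator and denominator to get the reduced form.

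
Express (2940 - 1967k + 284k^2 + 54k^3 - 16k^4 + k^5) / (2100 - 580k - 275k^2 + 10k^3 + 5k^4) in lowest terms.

Repeated division with remainder:
  k^5 - 16k^4 + 54k^3 + 284k^2 - 1967k + 2940 = ((1/5)k - 18/5)(5k^4 + 10k^3 - 275k^2 - 580k + 2100) + (145k^3 - 590k^2 - 4475k + 10500)
  5k^4 + 10k^3 - 275k^2 - 580k + 2100 = ((1/29)k + 176/841)(145k^3 - 590k^2 - 4475k + 10500) + ((2340/841)k^2 - (4680/841)k - 81900/841)
  145k^3 - 590k^2 - 4475k + 10500 = ((24389/468)k - 4205/39)((2340/841)k^2 - (4680/841)k - 81900/841) + (0)
Last nonzero remainder: (2340/841)k^2 - (4680/841)k - 81900/841. Dividing through by 2340/841 gives the monic gcd k^2 - 2k - 35.
Cancel k^2 - 2k - 35 from numerator and denominator to get the reduced form.

(-84 + 61k - 14k^2 + k^3)/(-60 + 20k + 5k^2)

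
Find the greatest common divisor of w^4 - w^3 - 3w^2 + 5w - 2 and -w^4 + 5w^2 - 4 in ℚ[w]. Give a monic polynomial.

Euclidean algorithm in ℚ[w]:
  w^4 - w^3 - 3w^2 + 5w - 2 = (-1)(-w^4 + 5w^2 - 4) + (-w^3 + 2w^2 + 5w - 6)
  -w^4 + 5w^2 - 4 = (w + 2)(-w^3 + 2w^2 + 5w - 6) + (-4w^2 - 4w + 8)
  -w^3 + 2w^2 + 5w - 6 = ((1/4)w - 3/4)(-4w^2 - 4w + 8) + (0)
Last nonzero remainder: -4w^2 - 4w + 8. Dividing through by -4 gives the monic gcd w^2 + w - 2.

w^2 + w - 2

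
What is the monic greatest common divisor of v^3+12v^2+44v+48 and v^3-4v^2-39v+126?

Euclidean algorithm in ℚ[v]:
  v^3+12v^2+44v+48 = (v^3-4v^2-39v+126) + (16v^2+83v-78)
  v^3-4v^2-39v+126 = ((1/16)v-147/256)(16v^2+83v-78) + ((3465/256)v+10395/128)
  16v^2+83v-78 = ((4096/3465)v-3328/3465)((3465/256)v+10395/128) + (0)
Last nonzero remainder: (3465/256)v+10395/128. Dividing through by 3465/256 gives the monic gcd v+6.

v+6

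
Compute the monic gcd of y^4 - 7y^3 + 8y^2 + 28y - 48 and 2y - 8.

y - 4

Repeated division with remainder:
  y^4 - 7y^3 + 8y^2 + 28y - 48 = ((1/2)y^3 - (3/2)y^2 - 2y + 6)(2y - 8) + (0)
Last nonzero remainder: 2y - 8. Dividing through by 2 gives the monic gcd y - 4.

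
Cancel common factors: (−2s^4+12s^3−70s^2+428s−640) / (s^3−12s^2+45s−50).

(−2s^2−2s−64)/(s−5)

Euclidean algorithm in ℚ[s]:
  −2s^4+12s^3−70s^2+428s−640 = (−2s−12)(s^3−12s^2+45s−50) + (−124s^2+868s−1240)
  s^3−12s^2+45s−50 = (−(1/124)s+5/124)(−124s^2+868s−1240) + (0)
Last nonzero remainder: −124s^2+868s−1240. Dividing through by −124 gives the monic gcd s^2−7s+10.
Cancel s^2−7s+10 from numerator and denominator to get the reduced form.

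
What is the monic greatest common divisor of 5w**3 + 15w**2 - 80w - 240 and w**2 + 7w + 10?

Euclidean algorithm in ℚ[w]:
  5w**3 + 15w**2 - 80w - 240 = (5w - 20)(w**2 + 7w + 10) + (10w - 40)
  w**2 + 7w + 10 = ((1/10)w + 11/10)(10w - 40) + (54)
  10w - 40 = ((5/27)w - 20/27)(54) + (0)
The last nonzero remainder is the constant 54, so the polynomials are coprime and gcd = 1.

1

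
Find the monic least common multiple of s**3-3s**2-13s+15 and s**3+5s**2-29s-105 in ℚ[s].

s**4+4s**3-34s**2-76s+105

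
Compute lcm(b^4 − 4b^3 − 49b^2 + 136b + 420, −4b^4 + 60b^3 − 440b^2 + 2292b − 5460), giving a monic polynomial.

Euclidean algorithm in ℚ[b]:
  b^4 − 4b^3 − 49b^2 + 136b + 420 = (−1/4)(−4b^4 + 60b^3 − 440b^2 + 2292b − 5460) + (11b^3 − 159b^2 + 709b − 945)
  −4b^4 + 60b^3 − 440b^2 + 2292b − 5460 = (−(4/11)b + 24/121)(11b^3 − 159b^2 + 709b − 945) + (−(18228/121)b^2 + (218736/121)b − 637980/121)
  11b^3 − 159b^2 + 709b − 945 = (−(1331/18228)b + 1089/6076)(−(18228/121)b^2 + (218736/121)b − 637980/121) + (0)
Last nonzero remainder: −(18228/121)b^2 + (218736/121)b − 637980/121. Dividing through by −18228/121 gives the monic gcd b^2 − 12b + 35.
Then lcm(f, g) = f·g / gcd(f, g); expanding and making the result monic gives the answer.

b^6 − 7b^5 + 2b^4 + 127b^3 − 1899b^2 + 4044b + 16380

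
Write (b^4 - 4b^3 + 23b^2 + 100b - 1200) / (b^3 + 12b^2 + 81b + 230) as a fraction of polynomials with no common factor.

(b^3 - 9b^2 + 68b - 240)/(b^2 + 7b + 46)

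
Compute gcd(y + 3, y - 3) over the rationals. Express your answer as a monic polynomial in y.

Euclidean algorithm in ℚ[y]:
  y + 3 = (y - 3) + (6)
  y - 3 = ((1/6)y - 1/2)(6) + (0)
The last nonzero remainder is the constant 6, so the polynomials are coprime and gcd = 1.

1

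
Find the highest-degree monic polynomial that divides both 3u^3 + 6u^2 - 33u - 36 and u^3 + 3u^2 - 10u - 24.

Repeated division with remainder:
  3u^3 + 6u^2 - 33u - 36 = (3)(u^3 + 3u^2 - 10u - 24) + (-3u^2 - 3u + 36)
  u^3 + 3u^2 - 10u - 24 = (-(1/3)u - 2/3)(-3u^2 - 3u + 36) + (0)
Last nonzero remainder: -3u^2 - 3u + 36. Dividing through by -3 gives the monic gcd u^2 + u - 12.

u^2 + u - 12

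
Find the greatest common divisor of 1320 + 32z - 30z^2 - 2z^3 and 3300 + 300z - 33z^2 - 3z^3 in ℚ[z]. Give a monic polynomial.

110 + 21z + z^2

Euclidean algorithm in ℚ[z]:
  -2z^3 - 30z^2 + 32z + 1320 = (2/3)(-3z^3 - 33z^2 + 300z + 3300) + (-8z^2 - 168z - 880)
  -3z^3 - 33z^2 + 300z + 3300 = ((3/8)z - 15/4)(-8z^2 - 168z - 880) + (0)
Last nonzero remainder: -8z^2 - 168z - 880. Dividing through by -8 gives the monic gcd z^2 + 21z + 110.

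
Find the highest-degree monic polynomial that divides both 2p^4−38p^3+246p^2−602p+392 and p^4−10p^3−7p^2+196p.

p^2−14p+49

Euclidean algorithm in ℚ[p]:
  2p^4−38p^3+246p^2−602p+392 = (2)(p^4−10p^3−7p^2+196p) + (−18p^3+260p^2−994p+392)
  p^4−10p^3−7p^2+196p = (−(1/18)p−20/81)(−18p^3+260p^2−994p+392) + ((160/81)p^2−(2240/81)p+7840/81)
  −18p^3+260p^2−994p+392 = (−(729/80)p+81/20)((160/81)p^2−(2240/81)p+7840/81) + (0)
Last nonzero remainder: (160/81)p^2−(2240/81)p+7840/81. Dividing through by 160/81 gives the monic gcd p^2−14p+49.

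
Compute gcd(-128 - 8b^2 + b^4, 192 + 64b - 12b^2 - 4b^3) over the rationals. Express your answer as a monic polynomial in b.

Apply the Euclidean algorithm:
  b^4 - 8b^2 - 128 = (-(1/4)b + 3/4)(-4b^3 - 12b^2 + 64b + 192) + (17b^2 - 272)
  -4b^3 - 12b^2 + 64b + 192 = (-(4/17)b - 12/17)(17b^2 - 272) + (0)
Last nonzero remainder: 17b^2 - 272. Dividing through by 17 gives the monic gcd b^2 - 16.

-16 + b^2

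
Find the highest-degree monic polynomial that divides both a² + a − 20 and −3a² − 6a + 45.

a + 5

Repeated division with remainder:
  a² + a − 20 = (−1/3)(−3a² − 6a + 45) + (−a − 5)
  −3a² − 6a + 45 = (3a − 9)(−a − 5) + (0)
Last nonzero remainder: −a − 5. Dividing through by −1 gives the monic gcd a + 5.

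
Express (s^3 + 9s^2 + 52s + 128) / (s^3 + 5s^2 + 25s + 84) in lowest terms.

Euclidean algorithm in ℚ[s]:
  s^3 + 9s^2 + 52s + 128 = (s^3 + 5s^2 + 25s + 84) + (4s^2 + 27s + 44)
  s^3 + 5s^2 + 25s + 84 = ((1/4)s - 7/16)(4s^2 + 27s + 44) + ((413/16)s + 413/4)
  4s^2 + 27s + 44 = ((64/413)s + 176/413)((413/16)s + 413/4) + (0)
Last nonzero remainder: (413/16)s + 413/4. Dividing through by 413/16 gives the monic gcd s + 4.
Cancel s + 4 from numerator and denominator to get the reduced form.

(s^2 + 5s + 32)/(s^2 + s + 21)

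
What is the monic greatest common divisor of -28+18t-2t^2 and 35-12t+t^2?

Apply the Euclidean algorithm:
  -2t^2+18t-28 = (-2)(t^2-12t+35) + (-6t+42)
  t^2-12t+35 = (-(1/6)t+5/6)(-6t+42) + (0)
Last nonzero remainder: -6t+42. Dividing through by -6 gives the monic gcd t-7.

-7+t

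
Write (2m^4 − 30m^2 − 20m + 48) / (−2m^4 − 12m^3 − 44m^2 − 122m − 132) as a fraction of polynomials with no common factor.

(−m^2 + 5m − 4)/(m^2 + m + 11)

Euclidean algorithm in ℚ[m]:
  2m^4 − 30m^2 − 20m + 48 = (−1)(−2m^4 − 12m^3 − 44m^2 − 122m − 132) + (−12m^3 − 74m^2 − 142m − 84)
  −2m^4 − 12m^3 − 44m^2 − 122m − 132 = ((1/6)m − 1/36)(−12m^3 − 74m^2 − 142m − 84) + (−(403/18)m^2 − (2015/18)m − 403/3)
  −12m^3 − 74m^2 − 142m − 84 = ((216/403)m + 252/403)(−(403/18)m^2 − (2015/18)m − 403/3) + (0)
Last nonzero remainder: −(403/18)m^2 − (2015/18)m − 403/3. Dividing through by −403/18 gives the monic gcd m^2 + 5m + 6.
Cancel m^2 + 5m + 6 from numerator and denominator to get the reduced form.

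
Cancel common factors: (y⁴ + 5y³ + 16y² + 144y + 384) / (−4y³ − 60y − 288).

(−y² − 8y − 16)/(4y + 12)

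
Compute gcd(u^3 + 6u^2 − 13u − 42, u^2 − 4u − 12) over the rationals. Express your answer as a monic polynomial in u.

u + 2

Repeated division with remainder:
  u^3 + 6u^2 − 13u − 42 = (u + 10)(u^2 − 4u − 12) + (39u + 78)
  u^2 − 4u − 12 = ((1/39)u − 2/13)(39u + 78) + (0)
Last nonzero remainder: 39u + 78. Dividing through by 39 gives the monic gcd u + 2.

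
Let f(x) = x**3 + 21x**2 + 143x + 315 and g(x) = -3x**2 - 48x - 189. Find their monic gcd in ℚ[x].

x**2 + 16x + 63

Repeated division with remainder:
  x**3 + 21x**2 + 143x + 315 = (-(1/3)x - 5/3)(-3x**2 - 48x - 189) + (0)
Last nonzero remainder: -3x**2 - 48x - 189. Dividing through by -3 gives the monic gcd x**2 + 16x + 63.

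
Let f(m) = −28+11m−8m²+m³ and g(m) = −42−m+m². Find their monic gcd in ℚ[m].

−7+m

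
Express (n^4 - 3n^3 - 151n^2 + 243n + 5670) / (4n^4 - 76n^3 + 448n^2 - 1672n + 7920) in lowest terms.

(n^2 + 16n + 63)/(4n^2 + 88)

Repeated division with remainder:
  n^4 - 3n^3 - 151n^2 + 243n + 5670 = (1/4)(4n^4 - 76n^3 + 448n^2 - 1672n + 7920) + (16n^3 - 263n^2 + 661n + 3690)
  4n^4 - 76n^3 + 448n^2 - 1672n + 7920 = ((1/4)n - 41/64)(16n^3 - 263n^2 + 661n + 3690) + ((7313/64)n^2 - (138947/64)n + 329085/32)
  16n^3 - 263n^2 + 661n + 3690 = ((1024/7313)n + 2624/7313)((7313/64)n^2 - (138947/64)n + 329085/32) + (0)
Last nonzero remainder: (7313/64)n^2 - (138947/64)n + 329085/32. Dividing through by 7313/64 gives the monic gcd n^2 - 19n + 90.
Cancel n^2 - 19n + 90 from numerator and denominator to get the reduced form.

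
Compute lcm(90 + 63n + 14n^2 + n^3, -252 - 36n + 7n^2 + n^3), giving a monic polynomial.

-3780 - 2556n - 435n^2 + 35n^3 + 15n^4 + n^5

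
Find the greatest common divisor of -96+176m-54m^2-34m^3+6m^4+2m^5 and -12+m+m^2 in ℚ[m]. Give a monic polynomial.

Apply the Euclidean algorithm:
  2m^5+6m^4-34m^3-54m^2+176m-96 = (2m^3+4m^2-14m+8)(m^2+m-12) + (0)
The last nonzero remainder m^2+m-12 is already monic.

-12+m+m^2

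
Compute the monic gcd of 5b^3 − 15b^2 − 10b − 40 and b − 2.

1

Euclidean algorithm in ℚ[b]:
  5b^3 − 15b^2 − 10b − 40 = (5b^2 − 5b − 20)(b − 2) + (−80)
  b − 2 = (−(1/80)b + 1/40)(−80) + (0)
The last nonzero remainder is the constant −80, so the polynomials are coprime and gcd = 1.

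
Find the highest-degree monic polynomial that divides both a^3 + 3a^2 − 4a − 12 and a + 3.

Euclidean algorithm in ℚ[a]:
  a^3 + 3a^2 − 4a − 12 = (a^2 − 4)(a + 3) + (0)
The last nonzero remainder a + 3 is already monic.

a + 3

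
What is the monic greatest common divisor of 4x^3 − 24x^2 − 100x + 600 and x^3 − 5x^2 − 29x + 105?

x + 5

Apply the Euclidean algorithm:
  4x^3 − 24x^2 − 100x + 600 = (4)(x^3 − 5x^2 − 29x + 105) + (−4x^2 + 16x + 180)
  x^3 − 5x^2 − 29x + 105 = (−(1/4)x + 1/4)(−4x^2 + 16x + 180) + (12x + 60)
  −4x^2 + 16x + 180 = (−(1/3)x + 3)(12x + 60) + (0)
Last nonzero remainder: 12x + 60. Dividing through by 12 gives the monic gcd x + 5.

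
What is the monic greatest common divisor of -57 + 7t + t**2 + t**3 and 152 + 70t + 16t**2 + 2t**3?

Euclidean algorithm in ℚ[t]:
  t**3 + t**2 + 7t - 57 = (1/2)(2t**3 + 16t**2 + 70t + 152) + (-7t**2 - 28t - 133)
  2t**3 + 16t**2 + 70t + 152 = (-(2/7)t - 8/7)(-7t**2 - 28t - 133) + (0)
Last nonzero remainder: -7t**2 - 28t - 133. Dividing through by -7 gives the monic gcd t**2 + 4t + 19.

19 + 4t + t**2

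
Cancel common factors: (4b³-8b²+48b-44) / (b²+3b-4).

Euclidean algorithm in ℚ[b]:
  4b³-8b²+48b-44 = (4b-20)(b²+3b-4) + (124b-124)
  b²+3b-4 = ((1/124)b+1/31)(124b-124) + (0)
Last nonzero remainder: 124b-124. Dividing through by 124 gives the monic gcd b-1.
Cancel b-1 from numerator and denominator to get the reduced form.

(4b²-4b+44)/(b+4)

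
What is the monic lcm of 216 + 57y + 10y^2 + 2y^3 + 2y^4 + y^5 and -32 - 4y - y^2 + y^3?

Euclidean algorithm in ℚ[y]:
  y^5 + 2y^4 + 2y^3 + 10y^2 + 57y + 216 = (y^2 + 3y + 9)(y^3 - y^2 - 4y - 32) + (63y^2 + 189y + 504)
  y^3 - y^2 - 4y - 32 = ((1/63)y - 4/63)(63y^2 + 189y + 504) + (0)
Last nonzero remainder: 63y^2 + 189y + 504. Dividing through by 63 gives the monic gcd y^2 + 3y + 8.
Then lcm(f, g) = f·g / gcd(f, g); expanding and making the result monic gives the answer.

-864 - 12y + 17y^2 + 2y^3 - 6y^4 - 2y^5 + y^6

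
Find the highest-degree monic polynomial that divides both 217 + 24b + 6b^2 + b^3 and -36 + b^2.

1

Repeated division with remainder:
  b^3 + 6b^2 + 24b + 217 = (b + 6)(b^2 - 36) + (60b + 433)
  b^2 - 36 = ((1/60)b - 433/3600)(60b + 433) + (57889/3600)
  60b + 433 = ((216000/57889)b + 1558800/57889)(57889/3600) + (0)
The last nonzero remainder is the constant 57889/3600, so the polynomials are coprime and gcd = 1.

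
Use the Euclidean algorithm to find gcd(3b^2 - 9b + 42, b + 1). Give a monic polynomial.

Apply the Euclidean algorithm:
  3b^2 - 9b + 42 = (3b - 12)(b + 1) + (54)
  b + 1 = ((1/54)b + 1/54)(54) + (0)
The last nonzero remainder is the constant 54, so the polynomials are coprime and gcd = 1.

1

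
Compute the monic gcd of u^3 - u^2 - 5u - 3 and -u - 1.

u + 1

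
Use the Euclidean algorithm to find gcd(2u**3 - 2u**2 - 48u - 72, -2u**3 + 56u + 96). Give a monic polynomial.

u**2 - 4u - 12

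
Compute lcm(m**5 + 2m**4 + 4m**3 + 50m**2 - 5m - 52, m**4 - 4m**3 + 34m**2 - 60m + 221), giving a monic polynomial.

By polynomial division,
  m**5 + 2m**4 + 4m**3 + 50m**2 - 5m - 52 = (m + 6)(m**4 - 4m**3 + 34m**2 - 60m + 221) + (-6m**3 - 94m**2 + 134m - 1378)
  m**4 - 4m**3 + 34m**2 - 60m + 221 = (-(1/6)m + 59/18)(-6m**3 - 94m**2 + 134m - 1378) + ((3280/9)m**2 - (6560/9)m + 42640/9)
  -6m**3 - 94m**2 + 134m - 1378 = (-(27/1640)m - 477/1640)((3280/9)m**2 - (6560/9)m + 42640/9) + (0)
Last nonzero remainder: (3280/9)m**2 - (6560/9)m + 42640/9. Dividing through by 3280/9 gives the monic gcd m**2 - 2m + 13.
Then lcm(f, g) = f·g / gcd(f, g); expanding and making the result monic gives the answer.

m**7 + 17m**5 + 76m**4 - 37m**3 + 808m**2 + 19m - 884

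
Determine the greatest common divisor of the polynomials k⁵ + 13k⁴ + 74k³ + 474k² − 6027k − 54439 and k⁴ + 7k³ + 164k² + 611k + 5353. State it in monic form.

k² + 2k + 101

Euclidean algorithm in ℚ[k]:
  k⁵ + 13k⁴ + 74k³ + 474k² − 6027k − 54439 = (k + 6)(k⁴ + 7k³ + 164k² + 611k + 5353) + (−132k³ − 1121k² − 15046k − 86557)
  k⁴ + 7k³ + 164k² + 611k + 5353 = (−(1/132)k + 197/17424)(−132k³ − 1121k² − 15046k − 86557) + ((1092301/17424)k² + (1092301/8712)k + 110322401/17424)
  −132k³ − 1121k² − 15046k − 86557 = (−(2299968/1092301)k − 14932368/1092301)((1092301/17424)k² + (1092301/8712)k + 110322401/17424) + (0)
Last nonzero remainder: (1092301/17424)k² + (1092301/8712)k + 110322401/17424. Dividing through by 1092301/17424 gives the monic gcd k² + 2k + 101.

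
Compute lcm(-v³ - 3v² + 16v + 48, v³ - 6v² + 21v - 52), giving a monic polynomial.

Repeated division with remainder:
  -v³ - 3v² + 16v + 48 = (-1)(v³ - 6v² + 21v - 52) + (-9v² + 37v - 4)
  v³ - 6v² + 21v - 52 = (-(1/9)v + 17/81)(-9v² + 37v - 4) + ((1036/81)v - 4144/81)
  -9v² + 37v - 4 = (-(729/1036)v + 81/1036)((1036/81)v - 4144/81) + (0)
Last nonzero remainder: (1036/81)v - 4144/81. Dividing through by 1036/81 gives the monic gcd v - 4.
Then lcm(f, g) = f·g / gcd(f, g); expanding and making the result monic gives the answer.

v⁵ + v⁴ - 9v³ + 23v² - 112v - 624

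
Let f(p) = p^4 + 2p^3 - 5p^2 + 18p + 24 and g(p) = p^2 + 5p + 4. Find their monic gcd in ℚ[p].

Euclidean algorithm in ℚ[p]:
  p^4 + 2p^3 - 5p^2 + 18p + 24 = (p^2 - 3p + 6)(p^2 + 5p + 4) + (0)
The last nonzero remainder p^2 + 5p + 4 is already monic.

p^2 + 5p + 4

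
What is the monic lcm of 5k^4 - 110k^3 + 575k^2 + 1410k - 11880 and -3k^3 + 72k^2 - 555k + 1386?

k^5 - 29k^4 + 269k^3 - 523k^2 - 4350k + 16632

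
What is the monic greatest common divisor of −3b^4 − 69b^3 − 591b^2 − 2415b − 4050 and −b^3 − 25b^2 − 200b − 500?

Apply the Euclidean algorithm:
  −3b^4 − 69b^3 − 591b^2 − 2415b − 4050 = (3b − 6)(−b^3 − 25b^2 − 200b − 500) + (−141b^2 − 2115b − 7050)
  −b^3 − 25b^2 − 200b − 500 = ((1/141)b + 10/141)(−141b^2 − 2115b − 7050) + (0)
Last nonzero remainder: −141b^2 − 2115b − 7050. Dividing through by −141 gives the monic gcd b^2 + 15b + 50.

b^2 + 15b + 50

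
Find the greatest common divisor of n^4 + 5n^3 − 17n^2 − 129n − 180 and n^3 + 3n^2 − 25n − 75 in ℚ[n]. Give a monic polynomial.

Euclidean algorithm in ℚ[n]:
  n^4 + 5n^3 − 17n^2 − 129n − 180 = (n + 2)(n^3 + 3n^2 − 25n − 75) + (2n^2 − 4n − 30)
  n^3 + 3n^2 − 25n − 75 = ((1/2)n + 5/2)(2n^2 − 4n − 30) + (0)
Last nonzero remainder: 2n^2 − 4n − 30. Dividing through by 2 gives the monic gcd n^2 − 2n − 15.

n^2 − 2n − 15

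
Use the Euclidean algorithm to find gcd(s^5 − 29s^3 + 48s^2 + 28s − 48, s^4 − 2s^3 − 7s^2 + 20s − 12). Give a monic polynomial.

s^2 − 3s + 2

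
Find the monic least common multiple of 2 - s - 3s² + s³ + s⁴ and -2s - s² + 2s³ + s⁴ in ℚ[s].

2s - s² - 3s³ + s⁴ + s⁵

Repeated division with remainder:
  s⁴ + s³ - 3s² - s + 2 = (s⁴ + 2s³ - s² - 2s) + (-s³ - 2s² + s + 2)
  s⁴ + 2s³ - s² - 2s = (-s)(-s³ - 2s² + s + 2) + (0)
Last nonzero remainder: -s³ - 2s² + s + 2. Dividing through by -1 gives the monic gcd s³ + 2s² - s - 2.
Then lcm(f, g) = f·g / gcd(f, g); expanding and making the result monic gives the answer.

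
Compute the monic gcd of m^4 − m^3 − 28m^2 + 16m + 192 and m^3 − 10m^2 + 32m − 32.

Apply the Euclidean algorithm:
  m^4 − m^3 − 28m^2 + 16m + 192 = (m + 9)(m^3 − 10m^2 + 32m − 32) + (30m^2 − 240m + 480)
  m^3 − 10m^2 + 32m − 32 = ((1/30)m − 1/15)(30m^2 − 240m + 480) + (0)
Last nonzero remainder: 30m^2 − 240m + 480. Dividing through by 30 gives the monic gcd m^2 − 8m + 16.

m^2 − 8m + 16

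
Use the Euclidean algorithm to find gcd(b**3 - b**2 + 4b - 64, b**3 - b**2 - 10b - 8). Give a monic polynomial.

By polynomial division,
  b**3 - b**2 + 4b - 64 = (b**3 - b**2 - 10b - 8) + (14b - 56)
  b**3 - b**2 - 10b - 8 = ((1/14)b**2 + (3/14)b + 1/7)(14b - 56) + (0)
Last nonzero remainder: 14b - 56. Dividing through by 14 gives the monic gcd b - 4.

b - 4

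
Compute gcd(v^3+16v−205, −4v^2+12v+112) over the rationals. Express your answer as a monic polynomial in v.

1

Repeated division with remainder:
  v^3+16v−205 = (−(1/4)v−3/4)(−4v^2+12v+112) + (53v−121)
  −4v^2+12v+112 = (−(4/53)v+152/2809)(53v−121) + (333000/2809)
  53v−121 = ((148877/333000)v−339889/333000)(333000/2809) + (0)
The last nonzero remainder is the constant 333000/2809, so the polynomials are coprime and gcd = 1.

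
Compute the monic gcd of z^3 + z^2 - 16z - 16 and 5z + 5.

z + 1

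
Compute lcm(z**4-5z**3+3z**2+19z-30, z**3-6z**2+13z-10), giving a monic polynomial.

z**5-7z**4+13z**3+13z**2-68z+60

Apply the Euclidean algorithm:
  z**4-5z**3+3z**2+19z-30 = (z+1)(z**3-6z**2+13z-10) + (-4z**2+16z-20)
  z**3-6z**2+13z-10 = (-(1/4)z+1/2)(-4z**2+16z-20) + (0)
Last nonzero remainder: -4z**2+16z-20. Dividing through by -4 gives the monic gcd z**2-4z+5.
Then lcm(f, g) = f·g / gcd(f, g); expanding and making the result monic gives the answer.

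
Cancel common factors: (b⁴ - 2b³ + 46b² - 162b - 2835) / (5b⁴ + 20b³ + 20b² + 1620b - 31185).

(b + 5)/(5b + 55)

Apply the Euclidean algorithm:
  b⁴ - 2b³ + 46b² - 162b - 2835 = (1/5)(5b⁴ + 20b³ + 20b² + 1620b - 31185) + (-6b³ + 42b² - 486b + 3402)
  5b⁴ + 20b³ + 20b² + 1620b - 31185 = (-(5/6)b - 55/6)(-6b³ + 42b² - 486b + 3402) + (0)
Last nonzero remainder: -6b³ + 42b² - 486b + 3402. Dividing through by -6 gives the monic gcd b³ - 7b² + 81b - 567.
Cancel b³ - 7b² + 81b - 567 from numerator and denominator to get the reduced form.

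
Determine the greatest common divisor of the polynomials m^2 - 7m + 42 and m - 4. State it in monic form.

By polynomial division,
  m^2 - 7m + 42 = (m - 3)(m - 4) + (30)
  m - 4 = ((1/30)m - 2/15)(30) + (0)
The last nonzero remainder is the constant 30, so the polynomials are coprime and gcd = 1.

1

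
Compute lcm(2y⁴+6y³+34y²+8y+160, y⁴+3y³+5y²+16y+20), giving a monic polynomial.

Repeated division with remainder:
  2y⁴+6y³+34y²+8y+160 = (2)(y⁴+3y³+5y²+16y+20) + (24y²−24y+120)
  y⁴+3y³+5y²+16y+20 = ((1/24)y²+(1/6)y+1/6)(24y²−24y+120) + (0)
Last nonzero remainder: 24y²−24y+120. Dividing through by 24 gives the monic gcd y²−y+5.
Then lcm(f, g) = f·g / gcd(f, g); expanding and making the result monic gives the answer.

y⁶+7y⁵+33y⁴+84y³+164y²+336y+320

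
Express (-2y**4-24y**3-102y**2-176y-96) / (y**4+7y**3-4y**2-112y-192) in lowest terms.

(-2y-2)/(y-4)

By polynomial division,
  -2y**4-24y**3-102y**2-176y-96 = (-2)(y**4+7y**3-4y**2-112y-192) + (-10y**3-110y**2-400y-480)
  y**4+7y**3-4y**2-112y-192 = (-(1/10)y+2/5)(-10y**3-110y**2-400y-480) + (0)
Last nonzero remainder: -10y**3-110y**2-400y-480. Dividing through by -10 gives the monic gcd y**3+11y**2+40y+48.
Cancel y**3+11y**2+40y+48 from numerator and denominator to get the reduced form.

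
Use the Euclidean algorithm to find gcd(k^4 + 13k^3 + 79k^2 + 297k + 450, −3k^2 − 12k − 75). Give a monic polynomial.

k^2 + 4k + 25

By polynomial division,
  k^4 + 13k^3 + 79k^2 + 297k + 450 = (−(1/3)k^2 − 3k − 6)(−3k^2 − 12k − 75) + (0)
Last nonzero remainder: −3k^2 − 12k − 75. Dividing through by −3 gives the monic gcd k^2 + 4k + 25.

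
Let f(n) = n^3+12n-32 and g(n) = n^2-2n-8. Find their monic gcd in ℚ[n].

Repeated division with remainder:
  n^3+12n-32 = (n+2)(n^2-2n-8) + (24n-16)
  n^2-2n-8 = ((1/24)n-1/18)(24n-16) + (-80/9)
  24n-16 = (-(27/10)n+9/5)(-80/9) + (0)
The last nonzero remainder is the constant -80/9, so the polynomials are coprime and gcd = 1.

1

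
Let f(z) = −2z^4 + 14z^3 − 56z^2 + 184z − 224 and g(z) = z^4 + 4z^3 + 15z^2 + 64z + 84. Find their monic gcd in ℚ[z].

z^2 − z + 14

Euclidean algorithm in ℚ[z]:
  −2z^4 + 14z^3 − 56z^2 + 184z − 224 = (−2)(z^4 + 4z^3 + 15z^2 + 64z + 84) + (22z^3 − 26z^2 + 312z − 56)
  z^4 + 4z^3 + 15z^2 + 64z + 84 = ((1/22)z + 57/242)(22z^3 − 26z^2 + 312z − 56) + ((840/121)z^2 − (840/121)z + 11760/121)
  22z^3 − 26z^2 + 312z − 56 = ((1331/420)z − 121/210)((840/121)z^2 − (840/121)z + 11760/121) + (0)
Last nonzero remainder: (840/121)z^2 − (840/121)z + 11760/121. Dividing through by 840/121 gives the monic gcd z^2 − z + 14.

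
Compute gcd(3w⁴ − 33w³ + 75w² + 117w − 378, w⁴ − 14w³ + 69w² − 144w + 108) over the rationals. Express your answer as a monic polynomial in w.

w² − 6w + 9

Repeated division with remainder:
  3w⁴ − 33w³ + 75w² + 117w − 378 = (3)(w⁴ − 14w³ + 69w² − 144w + 108) + (9w³ − 132w² + 549w − 702)
  w⁴ − 14w³ + 69w² − 144w + 108 = ((1/9)w + 2/27)(9w³ − 132w² + 549w − 702) + ((160/9)w² − (320/3)w + 160)
  9w³ − 132w² + 549w − 702 = ((81/160)w − 351/80)((160/9)w² − (320/3)w + 160) + (0)
Last nonzero remainder: (160/9)w² − (320/3)w + 160. Dividing through by 160/9 gives the monic gcd w² − 6w + 9.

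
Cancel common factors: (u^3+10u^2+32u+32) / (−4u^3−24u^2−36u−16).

Repeated division with remainder:
  u^3+10u^2+32u+32 = (−1/4)(−4u^3−24u^2−36u−16) + (4u^2+23u+28)
  −4u^3−24u^2−36u−16 = (−u−1/4)(4u^2+23u+28) + (−(9/4)u−9)
  4u^2+23u+28 = (−(16/9)u−28/9)(−(9/4)u−9) + (0)
Last nonzero remainder: −(9/4)u−9. Dividing through by −9/4 gives the monic gcd u+4.
Cancel u+4 from numerator and denominator to get the reduced form.

(−u^2−6u−8)/(4u^2+8u+4)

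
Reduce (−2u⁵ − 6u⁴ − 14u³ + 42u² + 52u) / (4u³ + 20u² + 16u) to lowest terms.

Euclidean algorithm in ℚ[u]:
  −2u⁵ − 6u⁴ − 14u³ + 42u² + 52u = (−(1/2)u² + u − 13/2)(4u³ + 20u² + 16u) + (156u² + 156u)
  4u³ + 20u² + 16u = ((1/39)u + 4/39)(156u² + 156u) + (0)
Last nonzero remainder: 156u² + 156u. Dividing through by 156 gives the monic gcd u² + u.
Cancel u² + u from numerator and denominator to get the reduced form.

(−u³ − 2u² − 5u + 26)/(2u + 8)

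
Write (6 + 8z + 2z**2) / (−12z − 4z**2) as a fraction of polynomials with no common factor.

(−1 − z)/(2z)

By polynomial division,
  2z**2 + 8z + 6 = (−1/2)(−4z**2 − 12z) + (2z + 6)
  −4z**2 − 12z = (−2z)(2z + 6) + (0)
Last nonzero remainder: 2z + 6. Dividing through by 2 gives the monic gcd z + 3.
Cancel z + 3 from numerator and denominator to get the reduced form.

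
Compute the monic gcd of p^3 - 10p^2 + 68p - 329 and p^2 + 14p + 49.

By polynomial division,
  p^3 - 10p^2 + 68p - 329 = (p - 24)(p^2 + 14p + 49) + (355p + 847)
  p^2 + 14p + 49 = ((1/355)p + 4123/126025)(355p + 847) + (2683044/126025)
  355p + 847 = ((44738875/2683044)p + 15249025/383292)(2683044/126025) + (0)
The last nonzero remainder is the constant 2683044/126025, so the polynomials are coprime and gcd = 1.

1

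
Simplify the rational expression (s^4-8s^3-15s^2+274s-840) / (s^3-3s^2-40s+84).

(s^2-7s+20)/(s-2)

Apply the Euclidean algorithm:
  s^4-8s^3-15s^2+274s-840 = (s-5)(s^3-3s^2-40s+84) + (10s^2-10s-420)
  s^3-3s^2-40s+84 = ((1/10)s-1/5)(10s^2-10s-420) + (0)
Last nonzero remainder: 10s^2-10s-420. Dividing through by 10 gives the monic gcd s^2-s-42.
Cancel s^2-s-42 from numerator and denominator to get the reduced form.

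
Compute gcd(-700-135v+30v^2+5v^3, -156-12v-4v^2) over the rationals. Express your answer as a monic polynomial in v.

1

Apply the Euclidean algorithm:
  5v^3+30v^2-135v-700 = (-(5/4)v-15/4)(-4v^2-12v-156) + (-375v-1285)
  -4v^2-12v-156 = ((4/375)v-128/28125)(-375v-1285) + (-910396/5625)
  -375v-1285 = ((2109375/910396)v+7228125/910396)(-910396/5625) + (0)
The last nonzero remainder is the constant -910396/5625, so the polynomials are coprime and gcd = 1.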